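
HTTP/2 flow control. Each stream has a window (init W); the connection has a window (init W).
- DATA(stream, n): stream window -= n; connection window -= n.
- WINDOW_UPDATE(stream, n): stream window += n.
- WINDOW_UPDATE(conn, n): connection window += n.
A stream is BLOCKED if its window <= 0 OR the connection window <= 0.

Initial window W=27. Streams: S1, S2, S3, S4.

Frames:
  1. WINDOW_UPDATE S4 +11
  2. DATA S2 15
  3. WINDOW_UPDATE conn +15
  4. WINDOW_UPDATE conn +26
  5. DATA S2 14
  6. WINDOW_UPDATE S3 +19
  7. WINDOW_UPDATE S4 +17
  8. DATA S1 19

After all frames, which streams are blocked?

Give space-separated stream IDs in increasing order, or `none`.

Answer: S2

Derivation:
Op 1: conn=27 S1=27 S2=27 S3=27 S4=38 blocked=[]
Op 2: conn=12 S1=27 S2=12 S3=27 S4=38 blocked=[]
Op 3: conn=27 S1=27 S2=12 S3=27 S4=38 blocked=[]
Op 4: conn=53 S1=27 S2=12 S3=27 S4=38 blocked=[]
Op 5: conn=39 S1=27 S2=-2 S3=27 S4=38 blocked=[2]
Op 6: conn=39 S1=27 S2=-2 S3=46 S4=38 blocked=[2]
Op 7: conn=39 S1=27 S2=-2 S3=46 S4=55 blocked=[2]
Op 8: conn=20 S1=8 S2=-2 S3=46 S4=55 blocked=[2]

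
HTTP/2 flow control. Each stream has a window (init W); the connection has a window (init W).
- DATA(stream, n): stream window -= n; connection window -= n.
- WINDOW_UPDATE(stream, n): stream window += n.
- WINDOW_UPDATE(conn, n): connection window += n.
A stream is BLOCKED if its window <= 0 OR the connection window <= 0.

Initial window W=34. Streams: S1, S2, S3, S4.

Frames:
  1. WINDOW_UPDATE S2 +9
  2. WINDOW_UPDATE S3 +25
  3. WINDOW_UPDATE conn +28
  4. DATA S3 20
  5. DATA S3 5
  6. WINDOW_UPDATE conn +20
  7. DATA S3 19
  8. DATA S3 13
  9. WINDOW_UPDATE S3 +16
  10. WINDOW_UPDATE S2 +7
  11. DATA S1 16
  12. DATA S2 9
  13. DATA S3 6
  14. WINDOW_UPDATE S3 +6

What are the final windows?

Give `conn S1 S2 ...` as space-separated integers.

Answer: -6 18 41 18 34

Derivation:
Op 1: conn=34 S1=34 S2=43 S3=34 S4=34 blocked=[]
Op 2: conn=34 S1=34 S2=43 S3=59 S4=34 blocked=[]
Op 3: conn=62 S1=34 S2=43 S3=59 S4=34 blocked=[]
Op 4: conn=42 S1=34 S2=43 S3=39 S4=34 blocked=[]
Op 5: conn=37 S1=34 S2=43 S3=34 S4=34 blocked=[]
Op 6: conn=57 S1=34 S2=43 S3=34 S4=34 blocked=[]
Op 7: conn=38 S1=34 S2=43 S3=15 S4=34 blocked=[]
Op 8: conn=25 S1=34 S2=43 S3=2 S4=34 blocked=[]
Op 9: conn=25 S1=34 S2=43 S3=18 S4=34 blocked=[]
Op 10: conn=25 S1=34 S2=50 S3=18 S4=34 blocked=[]
Op 11: conn=9 S1=18 S2=50 S3=18 S4=34 blocked=[]
Op 12: conn=0 S1=18 S2=41 S3=18 S4=34 blocked=[1, 2, 3, 4]
Op 13: conn=-6 S1=18 S2=41 S3=12 S4=34 blocked=[1, 2, 3, 4]
Op 14: conn=-6 S1=18 S2=41 S3=18 S4=34 blocked=[1, 2, 3, 4]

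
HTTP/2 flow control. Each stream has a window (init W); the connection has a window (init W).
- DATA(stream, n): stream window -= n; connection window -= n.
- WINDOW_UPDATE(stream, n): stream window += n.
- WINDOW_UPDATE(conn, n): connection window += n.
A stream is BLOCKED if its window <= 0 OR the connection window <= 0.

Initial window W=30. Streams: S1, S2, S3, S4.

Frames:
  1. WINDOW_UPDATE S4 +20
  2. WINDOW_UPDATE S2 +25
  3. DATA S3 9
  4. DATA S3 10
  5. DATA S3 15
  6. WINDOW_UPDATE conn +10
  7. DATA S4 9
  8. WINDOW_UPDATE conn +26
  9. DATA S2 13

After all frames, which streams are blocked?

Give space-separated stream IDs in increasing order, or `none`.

Op 1: conn=30 S1=30 S2=30 S3=30 S4=50 blocked=[]
Op 2: conn=30 S1=30 S2=55 S3=30 S4=50 blocked=[]
Op 3: conn=21 S1=30 S2=55 S3=21 S4=50 blocked=[]
Op 4: conn=11 S1=30 S2=55 S3=11 S4=50 blocked=[]
Op 5: conn=-4 S1=30 S2=55 S3=-4 S4=50 blocked=[1, 2, 3, 4]
Op 6: conn=6 S1=30 S2=55 S3=-4 S4=50 blocked=[3]
Op 7: conn=-3 S1=30 S2=55 S3=-4 S4=41 blocked=[1, 2, 3, 4]
Op 8: conn=23 S1=30 S2=55 S3=-4 S4=41 blocked=[3]
Op 9: conn=10 S1=30 S2=42 S3=-4 S4=41 blocked=[3]

Answer: S3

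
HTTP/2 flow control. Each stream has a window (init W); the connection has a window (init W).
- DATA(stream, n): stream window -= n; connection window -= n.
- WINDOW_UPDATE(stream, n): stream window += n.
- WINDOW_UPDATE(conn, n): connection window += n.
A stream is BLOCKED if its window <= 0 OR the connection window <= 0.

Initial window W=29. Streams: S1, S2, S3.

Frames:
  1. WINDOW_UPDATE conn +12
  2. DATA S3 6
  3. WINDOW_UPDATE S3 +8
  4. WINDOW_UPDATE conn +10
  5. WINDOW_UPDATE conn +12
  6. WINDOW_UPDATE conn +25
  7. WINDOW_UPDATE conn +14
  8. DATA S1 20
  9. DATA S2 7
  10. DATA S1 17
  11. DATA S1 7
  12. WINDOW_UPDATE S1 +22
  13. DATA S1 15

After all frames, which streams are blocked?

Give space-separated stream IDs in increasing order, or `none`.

Op 1: conn=41 S1=29 S2=29 S3=29 blocked=[]
Op 2: conn=35 S1=29 S2=29 S3=23 blocked=[]
Op 3: conn=35 S1=29 S2=29 S3=31 blocked=[]
Op 4: conn=45 S1=29 S2=29 S3=31 blocked=[]
Op 5: conn=57 S1=29 S2=29 S3=31 blocked=[]
Op 6: conn=82 S1=29 S2=29 S3=31 blocked=[]
Op 7: conn=96 S1=29 S2=29 S3=31 blocked=[]
Op 8: conn=76 S1=9 S2=29 S3=31 blocked=[]
Op 9: conn=69 S1=9 S2=22 S3=31 blocked=[]
Op 10: conn=52 S1=-8 S2=22 S3=31 blocked=[1]
Op 11: conn=45 S1=-15 S2=22 S3=31 blocked=[1]
Op 12: conn=45 S1=7 S2=22 S3=31 blocked=[]
Op 13: conn=30 S1=-8 S2=22 S3=31 blocked=[1]

Answer: S1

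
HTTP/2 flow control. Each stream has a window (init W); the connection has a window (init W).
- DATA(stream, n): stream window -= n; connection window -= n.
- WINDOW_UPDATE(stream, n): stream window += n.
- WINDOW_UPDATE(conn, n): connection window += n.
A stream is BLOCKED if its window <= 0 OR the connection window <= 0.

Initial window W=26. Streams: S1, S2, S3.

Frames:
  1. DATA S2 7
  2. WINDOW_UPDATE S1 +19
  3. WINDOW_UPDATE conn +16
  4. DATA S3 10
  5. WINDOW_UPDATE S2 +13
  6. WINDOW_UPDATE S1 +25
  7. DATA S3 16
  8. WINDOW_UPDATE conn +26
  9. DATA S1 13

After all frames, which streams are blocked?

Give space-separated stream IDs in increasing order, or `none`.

Op 1: conn=19 S1=26 S2=19 S3=26 blocked=[]
Op 2: conn=19 S1=45 S2=19 S3=26 blocked=[]
Op 3: conn=35 S1=45 S2=19 S3=26 blocked=[]
Op 4: conn=25 S1=45 S2=19 S3=16 blocked=[]
Op 5: conn=25 S1=45 S2=32 S3=16 blocked=[]
Op 6: conn=25 S1=70 S2=32 S3=16 blocked=[]
Op 7: conn=9 S1=70 S2=32 S3=0 blocked=[3]
Op 8: conn=35 S1=70 S2=32 S3=0 blocked=[3]
Op 9: conn=22 S1=57 S2=32 S3=0 blocked=[3]

Answer: S3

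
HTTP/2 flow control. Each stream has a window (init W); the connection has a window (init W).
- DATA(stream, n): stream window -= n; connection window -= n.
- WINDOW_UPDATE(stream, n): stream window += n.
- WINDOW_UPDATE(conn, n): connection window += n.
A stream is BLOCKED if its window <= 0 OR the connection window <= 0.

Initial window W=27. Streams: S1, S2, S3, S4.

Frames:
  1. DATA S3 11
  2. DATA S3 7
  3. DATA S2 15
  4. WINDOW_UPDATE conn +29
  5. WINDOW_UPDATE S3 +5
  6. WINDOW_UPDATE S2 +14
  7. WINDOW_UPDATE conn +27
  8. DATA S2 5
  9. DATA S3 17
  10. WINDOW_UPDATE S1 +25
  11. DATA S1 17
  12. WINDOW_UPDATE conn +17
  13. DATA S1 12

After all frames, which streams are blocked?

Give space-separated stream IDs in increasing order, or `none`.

Answer: S3

Derivation:
Op 1: conn=16 S1=27 S2=27 S3=16 S4=27 blocked=[]
Op 2: conn=9 S1=27 S2=27 S3=9 S4=27 blocked=[]
Op 3: conn=-6 S1=27 S2=12 S3=9 S4=27 blocked=[1, 2, 3, 4]
Op 4: conn=23 S1=27 S2=12 S3=9 S4=27 blocked=[]
Op 5: conn=23 S1=27 S2=12 S3=14 S4=27 blocked=[]
Op 6: conn=23 S1=27 S2=26 S3=14 S4=27 blocked=[]
Op 7: conn=50 S1=27 S2=26 S3=14 S4=27 blocked=[]
Op 8: conn=45 S1=27 S2=21 S3=14 S4=27 blocked=[]
Op 9: conn=28 S1=27 S2=21 S3=-3 S4=27 blocked=[3]
Op 10: conn=28 S1=52 S2=21 S3=-3 S4=27 blocked=[3]
Op 11: conn=11 S1=35 S2=21 S3=-3 S4=27 blocked=[3]
Op 12: conn=28 S1=35 S2=21 S3=-3 S4=27 blocked=[3]
Op 13: conn=16 S1=23 S2=21 S3=-3 S4=27 blocked=[3]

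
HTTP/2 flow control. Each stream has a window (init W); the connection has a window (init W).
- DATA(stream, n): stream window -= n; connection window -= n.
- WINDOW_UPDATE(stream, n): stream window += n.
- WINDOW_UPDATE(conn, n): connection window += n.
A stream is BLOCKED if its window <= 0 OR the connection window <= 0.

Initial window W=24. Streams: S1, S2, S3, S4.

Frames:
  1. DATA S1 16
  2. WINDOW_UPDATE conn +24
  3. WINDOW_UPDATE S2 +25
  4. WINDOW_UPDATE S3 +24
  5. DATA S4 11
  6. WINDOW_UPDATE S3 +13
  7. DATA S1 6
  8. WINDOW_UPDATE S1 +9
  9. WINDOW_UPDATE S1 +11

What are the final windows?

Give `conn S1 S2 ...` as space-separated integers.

Answer: 15 22 49 61 13

Derivation:
Op 1: conn=8 S1=8 S2=24 S3=24 S4=24 blocked=[]
Op 2: conn=32 S1=8 S2=24 S3=24 S4=24 blocked=[]
Op 3: conn=32 S1=8 S2=49 S3=24 S4=24 blocked=[]
Op 4: conn=32 S1=8 S2=49 S3=48 S4=24 blocked=[]
Op 5: conn=21 S1=8 S2=49 S3=48 S4=13 blocked=[]
Op 6: conn=21 S1=8 S2=49 S3=61 S4=13 blocked=[]
Op 7: conn=15 S1=2 S2=49 S3=61 S4=13 blocked=[]
Op 8: conn=15 S1=11 S2=49 S3=61 S4=13 blocked=[]
Op 9: conn=15 S1=22 S2=49 S3=61 S4=13 blocked=[]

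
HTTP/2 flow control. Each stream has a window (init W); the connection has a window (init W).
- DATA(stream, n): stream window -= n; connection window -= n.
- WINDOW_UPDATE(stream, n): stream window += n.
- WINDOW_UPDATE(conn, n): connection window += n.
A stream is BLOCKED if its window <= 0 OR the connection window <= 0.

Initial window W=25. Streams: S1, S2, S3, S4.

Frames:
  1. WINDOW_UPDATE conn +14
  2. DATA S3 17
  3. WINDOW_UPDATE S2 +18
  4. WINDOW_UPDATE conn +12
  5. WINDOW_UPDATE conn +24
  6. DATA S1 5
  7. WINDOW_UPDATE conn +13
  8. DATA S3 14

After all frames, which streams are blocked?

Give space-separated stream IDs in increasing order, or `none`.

Op 1: conn=39 S1=25 S2=25 S3=25 S4=25 blocked=[]
Op 2: conn=22 S1=25 S2=25 S3=8 S4=25 blocked=[]
Op 3: conn=22 S1=25 S2=43 S3=8 S4=25 blocked=[]
Op 4: conn=34 S1=25 S2=43 S3=8 S4=25 blocked=[]
Op 5: conn=58 S1=25 S2=43 S3=8 S4=25 blocked=[]
Op 6: conn=53 S1=20 S2=43 S3=8 S4=25 blocked=[]
Op 7: conn=66 S1=20 S2=43 S3=8 S4=25 blocked=[]
Op 8: conn=52 S1=20 S2=43 S3=-6 S4=25 blocked=[3]

Answer: S3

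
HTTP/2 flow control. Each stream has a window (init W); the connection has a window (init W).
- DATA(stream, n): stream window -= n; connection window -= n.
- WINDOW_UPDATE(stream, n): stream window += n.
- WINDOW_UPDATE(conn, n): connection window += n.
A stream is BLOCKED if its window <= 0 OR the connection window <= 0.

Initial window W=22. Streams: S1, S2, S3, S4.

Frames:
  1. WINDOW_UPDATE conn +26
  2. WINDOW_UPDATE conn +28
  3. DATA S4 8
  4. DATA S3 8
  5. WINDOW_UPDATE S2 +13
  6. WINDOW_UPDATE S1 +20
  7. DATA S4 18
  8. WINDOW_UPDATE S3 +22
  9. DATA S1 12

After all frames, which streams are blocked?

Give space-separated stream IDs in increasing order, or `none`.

Answer: S4

Derivation:
Op 1: conn=48 S1=22 S2=22 S3=22 S4=22 blocked=[]
Op 2: conn=76 S1=22 S2=22 S3=22 S4=22 blocked=[]
Op 3: conn=68 S1=22 S2=22 S3=22 S4=14 blocked=[]
Op 4: conn=60 S1=22 S2=22 S3=14 S4=14 blocked=[]
Op 5: conn=60 S1=22 S2=35 S3=14 S4=14 blocked=[]
Op 6: conn=60 S1=42 S2=35 S3=14 S4=14 blocked=[]
Op 7: conn=42 S1=42 S2=35 S3=14 S4=-4 blocked=[4]
Op 8: conn=42 S1=42 S2=35 S3=36 S4=-4 blocked=[4]
Op 9: conn=30 S1=30 S2=35 S3=36 S4=-4 blocked=[4]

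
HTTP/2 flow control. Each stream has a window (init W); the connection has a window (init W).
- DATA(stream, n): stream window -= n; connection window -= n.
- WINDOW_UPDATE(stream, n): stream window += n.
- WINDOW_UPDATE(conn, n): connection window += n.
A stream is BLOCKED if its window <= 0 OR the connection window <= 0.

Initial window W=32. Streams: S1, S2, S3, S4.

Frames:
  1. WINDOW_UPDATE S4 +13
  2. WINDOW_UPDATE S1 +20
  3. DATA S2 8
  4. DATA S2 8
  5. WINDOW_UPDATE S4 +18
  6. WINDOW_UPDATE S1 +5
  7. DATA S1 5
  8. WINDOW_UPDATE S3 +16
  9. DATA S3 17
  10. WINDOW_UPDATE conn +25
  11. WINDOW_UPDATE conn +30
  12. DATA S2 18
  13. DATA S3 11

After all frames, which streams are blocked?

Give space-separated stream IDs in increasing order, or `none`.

Answer: S2

Derivation:
Op 1: conn=32 S1=32 S2=32 S3=32 S4=45 blocked=[]
Op 2: conn=32 S1=52 S2=32 S3=32 S4=45 blocked=[]
Op 3: conn=24 S1=52 S2=24 S3=32 S4=45 blocked=[]
Op 4: conn=16 S1=52 S2=16 S3=32 S4=45 blocked=[]
Op 5: conn=16 S1=52 S2=16 S3=32 S4=63 blocked=[]
Op 6: conn=16 S1=57 S2=16 S3=32 S4=63 blocked=[]
Op 7: conn=11 S1=52 S2=16 S3=32 S4=63 blocked=[]
Op 8: conn=11 S1=52 S2=16 S3=48 S4=63 blocked=[]
Op 9: conn=-6 S1=52 S2=16 S3=31 S4=63 blocked=[1, 2, 3, 4]
Op 10: conn=19 S1=52 S2=16 S3=31 S4=63 blocked=[]
Op 11: conn=49 S1=52 S2=16 S3=31 S4=63 blocked=[]
Op 12: conn=31 S1=52 S2=-2 S3=31 S4=63 blocked=[2]
Op 13: conn=20 S1=52 S2=-2 S3=20 S4=63 blocked=[2]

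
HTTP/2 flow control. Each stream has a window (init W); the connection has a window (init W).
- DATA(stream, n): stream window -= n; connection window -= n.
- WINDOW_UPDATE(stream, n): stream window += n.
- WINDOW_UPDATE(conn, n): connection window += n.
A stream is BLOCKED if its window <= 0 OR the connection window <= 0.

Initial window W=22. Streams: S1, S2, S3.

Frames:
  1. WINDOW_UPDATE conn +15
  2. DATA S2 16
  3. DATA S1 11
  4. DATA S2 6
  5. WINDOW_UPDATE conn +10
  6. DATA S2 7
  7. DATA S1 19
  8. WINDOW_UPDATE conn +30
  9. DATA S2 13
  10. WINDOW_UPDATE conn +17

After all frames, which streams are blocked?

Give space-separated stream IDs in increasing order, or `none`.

Answer: S1 S2

Derivation:
Op 1: conn=37 S1=22 S2=22 S3=22 blocked=[]
Op 2: conn=21 S1=22 S2=6 S3=22 blocked=[]
Op 3: conn=10 S1=11 S2=6 S3=22 blocked=[]
Op 4: conn=4 S1=11 S2=0 S3=22 blocked=[2]
Op 5: conn=14 S1=11 S2=0 S3=22 blocked=[2]
Op 6: conn=7 S1=11 S2=-7 S3=22 blocked=[2]
Op 7: conn=-12 S1=-8 S2=-7 S3=22 blocked=[1, 2, 3]
Op 8: conn=18 S1=-8 S2=-7 S3=22 blocked=[1, 2]
Op 9: conn=5 S1=-8 S2=-20 S3=22 blocked=[1, 2]
Op 10: conn=22 S1=-8 S2=-20 S3=22 blocked=[1, 2]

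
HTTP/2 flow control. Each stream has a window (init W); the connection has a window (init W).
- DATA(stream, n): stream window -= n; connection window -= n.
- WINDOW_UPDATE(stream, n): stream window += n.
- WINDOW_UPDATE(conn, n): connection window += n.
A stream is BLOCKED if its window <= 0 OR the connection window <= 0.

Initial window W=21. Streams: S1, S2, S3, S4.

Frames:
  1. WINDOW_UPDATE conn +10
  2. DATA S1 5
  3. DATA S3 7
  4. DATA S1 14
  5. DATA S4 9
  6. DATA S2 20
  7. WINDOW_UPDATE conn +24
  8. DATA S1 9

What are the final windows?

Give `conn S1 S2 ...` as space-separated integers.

Op 1: conn=31 S1=21 S2=21 S3=21 S4=21 blocked=[]
Op 2: conn=26 S1=16 S2=21 S3=21 S4=21 blocked=[]
Op 3: conn=19 S1=16 S2=21 S3=14 S4=21 blocked=[]
Op 4: conn=5 S1=2 S2=21 S3=14 S4=21 blocked=[]
Op 5: conn=-4 S1=2 S2=21 S3=14 S4=12 blocked=[1, 2, 3, 4]
Op 6: conn=-24 S1=2 S2=1 S3=14 S4=12 blocked=[1, 2, 3, 4]
Op 7: conn=0 S1=2 S2=1 S3=14 S4=12 blocked=[1, 2, 3, 4]
Op 8: conn=-9 S1=-7 S2=1 S3=14 S4=12 blocked=[1, 2, 3, 4]

Answer: -9 -7 1 14 12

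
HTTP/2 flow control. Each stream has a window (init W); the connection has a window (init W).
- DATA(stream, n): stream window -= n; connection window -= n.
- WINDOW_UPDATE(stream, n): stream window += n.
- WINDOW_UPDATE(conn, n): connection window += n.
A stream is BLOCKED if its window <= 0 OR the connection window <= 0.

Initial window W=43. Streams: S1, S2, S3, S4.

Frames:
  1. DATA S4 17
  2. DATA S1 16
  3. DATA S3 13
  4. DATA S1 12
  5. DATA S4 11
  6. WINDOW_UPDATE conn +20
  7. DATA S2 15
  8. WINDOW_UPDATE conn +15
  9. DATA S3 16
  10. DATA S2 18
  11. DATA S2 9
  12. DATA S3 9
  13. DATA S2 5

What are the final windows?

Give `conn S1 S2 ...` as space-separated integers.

Answer: -63 15 -4 5 15

Derivation:
Op 1: conn=26 S1=43 S2=43 S3=43 S4=26 blocked=[]
Op 2: conn=10 S1=27 S2=43 S3=43 S4=26 blocked=[]
Op 3: conn=-3 S1=27 S2=43 S3=30 S4=26 blocked=[1, 2, 3, 4]
Op 4: conn=-15 S1=15 S2=43 S3=30 S4=26 blocked=[1, 2, 3, 4]
Op 5: conn=-26 S1=15 S2=43 S3=30 S4=15 blocked=[1, 2, 3, 4]
Op 6: conn=-6 S1=15 S2=43 S3=30 S4=15 blocked=[1, 2, 3, 4]
Op 7: conn=-21 S1=15 S2=28 S3=30 S4=15 blocked=[1, 2, 3, 4]
Op 8: conn=-6 S1=15 S2=28 S3=30 S4=15 blocked=[1, 2, 3, 4]
Op 9: conn=-22 S1=15 S2=28 S3=14 S4=15 blocked=[1, 2, 3, 4]
Op 10: conn=-40 S1=15 S2=10 S3=14 S4=15 blocked=[1, 2, 3, 4]
Op 11: conn=-49 S1=15 S2=1 S3=14 S4=15 blocked=[1, 2, 3, 4]
Op 12: conn=-58 S1=15 S2=1 S3=5 S4=15 blocked=[1, 2, 3, 4]
Op 13: conn=-63 S1=15 S2=-4 S3=5 S4=15 blocked=[1, 2, 3, 4]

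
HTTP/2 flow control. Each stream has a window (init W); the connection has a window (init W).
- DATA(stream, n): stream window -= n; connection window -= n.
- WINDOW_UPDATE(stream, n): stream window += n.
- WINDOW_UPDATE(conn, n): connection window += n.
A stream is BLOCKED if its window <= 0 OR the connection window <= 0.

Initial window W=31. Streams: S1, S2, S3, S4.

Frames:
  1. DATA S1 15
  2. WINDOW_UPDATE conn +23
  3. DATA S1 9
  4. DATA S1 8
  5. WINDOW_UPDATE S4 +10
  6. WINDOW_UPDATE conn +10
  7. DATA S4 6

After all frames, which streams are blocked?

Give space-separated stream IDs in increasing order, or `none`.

Answer: S1

Derivation:
Op 1: conn=16 S1=16 S2=31 S3=31 S4=31 blocked=[]
Op 2: conn=39 S1=16 S2=31 S3=31 S4=31 blocked=[]
Op 3: conn=30 S1=7 S2=31 S3=31 S4=31 blocked=[]
Op 4: conn=22 S1=-1 S2=31 S3=31 S4=31 blocked=[1]
Op 5: conn=22 S1=-1 S2=31 S3=31 S4=41 blocked=[1]
Op 6: conn=32 S1=-1 S2=31 S3=31 S4=41 blocked=[1]
Op 7: conn=26 S1=-1 S2=31 S3=31 S4=35 blocked=[1]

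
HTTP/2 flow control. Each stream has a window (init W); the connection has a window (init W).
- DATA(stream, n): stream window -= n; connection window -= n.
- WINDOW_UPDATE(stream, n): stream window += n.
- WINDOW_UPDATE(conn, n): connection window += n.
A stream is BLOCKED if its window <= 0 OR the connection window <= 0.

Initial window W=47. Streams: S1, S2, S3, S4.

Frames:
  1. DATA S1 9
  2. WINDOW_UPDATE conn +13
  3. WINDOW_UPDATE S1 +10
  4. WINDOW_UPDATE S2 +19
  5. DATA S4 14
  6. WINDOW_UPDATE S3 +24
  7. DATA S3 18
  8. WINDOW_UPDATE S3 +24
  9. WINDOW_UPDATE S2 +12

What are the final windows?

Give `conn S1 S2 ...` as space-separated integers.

Op 1: conn=38 S1=38 S2=47 S3=47 S4=47 blocked=[]
Op 2: conn=51 S1=38 S2=47 S3=47 S4=47 blocked=[]
Op 3: conn=51 S1=48 S2=47 S3=47 S4=47 blocked=[]
Op 4: conn=51 S1=48 S2=66 S3=47 S4=47 blocked=[]
Op 5: conn=37 S1=48 S2=66 S3=47 S4=33 blocked=[]
Op 6: conn=37 S1=48 S2=66 S3=71 S4=33 blocked=[]
Op 7: conn=19 S1=48 S2=66 S3=53 S4=33 blocked=[]
Op 8: conn=19 S1=48 S2=66 S3=77 S4=33 blocked=[]
Op 9: conn=19 S1=48 S2=78 S3=77 S4=33 blocked=[]

Answer: 19 48 78 77 33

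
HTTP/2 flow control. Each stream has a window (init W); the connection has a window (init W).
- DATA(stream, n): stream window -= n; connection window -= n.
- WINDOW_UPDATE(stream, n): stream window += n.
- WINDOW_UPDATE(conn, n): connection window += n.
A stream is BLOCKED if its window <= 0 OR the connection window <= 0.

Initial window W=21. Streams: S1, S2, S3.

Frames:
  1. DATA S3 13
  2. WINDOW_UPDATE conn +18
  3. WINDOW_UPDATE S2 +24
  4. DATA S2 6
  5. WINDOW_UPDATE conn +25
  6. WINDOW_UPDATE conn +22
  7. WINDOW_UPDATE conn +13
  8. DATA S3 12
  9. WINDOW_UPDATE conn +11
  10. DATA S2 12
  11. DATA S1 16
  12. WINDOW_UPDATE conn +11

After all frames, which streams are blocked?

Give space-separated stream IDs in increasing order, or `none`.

Op 1: conn=8 S1=21 S2=21 S3=8 blocked=[]
Op 2: conn=26 S1=21 S2=21 S3=8 blocked=[]
Op 3: conn=26 S1=21 S2=45 S3=8 blocked=[]
Op 4: conn=20 S1=21 S2=39 S3=8 blocked=[]
Op 5: conn=45 S1=21 S2=39 S3=8 blocked=[]
Op 6: conn=67 S1=21 S2=39 S3=8 blocked=[]
Op 7: conn=80 S1=21 S2=39 S3=8 blocked=[]
Op 8: conn=68 S1=21 S2=39 S3=-4 blocked=[3]
Op 9: conn=79 S1=21 S2=39 S3=-4 blocked=[3]
Op 10: conn=67 S1=21 S2=27 S3=-4 blocked=[3]
Op 11: conn=51 S1=5 S2=27 S3=-4 blocked=[3]
Op 12: conn=62 S1=5 S2=27 S3=-4 blocked=[3]

Answer: S3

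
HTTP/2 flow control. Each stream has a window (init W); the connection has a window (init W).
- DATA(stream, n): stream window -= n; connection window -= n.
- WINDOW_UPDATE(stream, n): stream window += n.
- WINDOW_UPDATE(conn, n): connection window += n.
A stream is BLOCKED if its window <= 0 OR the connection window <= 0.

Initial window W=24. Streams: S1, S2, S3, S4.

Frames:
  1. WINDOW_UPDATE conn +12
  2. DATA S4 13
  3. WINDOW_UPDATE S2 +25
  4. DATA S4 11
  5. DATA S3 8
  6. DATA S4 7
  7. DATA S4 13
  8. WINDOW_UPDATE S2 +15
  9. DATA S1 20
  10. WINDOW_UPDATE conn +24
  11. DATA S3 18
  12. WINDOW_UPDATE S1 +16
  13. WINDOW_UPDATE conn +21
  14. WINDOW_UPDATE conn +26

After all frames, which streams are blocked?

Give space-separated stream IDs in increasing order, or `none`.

Answer: S3 S4

Derivation:
Op 1: conn=36 S1=24 S2=24 S3=24 S4=24 blocked=[]
Op 2: conn=23 S1=24 S2=24 S3=24 S4=11 blocked=[]
Op 3: conn=23 S1=24 S2=49 S3=24 S4=11 blocked=[]
Op 4: conn=12 S1=24 S2=49 S3=24 S4=0 blocked=[4]
Op 5: conn=4 S1=24 S2=49 S3=16 S4=0 blocked=[4]
Op 6: conn=-3 S1=24 S2=49 S3=16 S4=-7 blocked=[1, 2, 3, 4]
Op 7: conn=-16 S1=24 S2=49 S3=16 S4=-20 blocked=[1, 2, 3, 4]
Op 8: conn=-16 S1=24 S2=64 S3=16 S4=-20 blocked=[1, 2, 3, 4]
Op 9: conn=-36 S1=4 S2=64 S3=16 S4=-20 blocked=[1, 2, 3, 4]
Op 10: conn=-12 S1=4 S2=64 S3=16 S4=-20 blocked=[1, 2, 3, 4]
Op 11: conn=-30 S1=4 S2=64 S3=-2 S4=-20 blocked=[1, 2, 3, 4]
Op 12: conn=-30 S1=20 S2=64 S3=-2 S4=-20 blocked=[1, 2, 3, 4]
Op 13: conn=-9 S1=20 S2=64 S3=-2 S4=-20 blocked=[1, 2, 3, 4]
Op 14: conn=17 S1=20 S2=64 S3=-2 S4=-20 blocked=[3, 4]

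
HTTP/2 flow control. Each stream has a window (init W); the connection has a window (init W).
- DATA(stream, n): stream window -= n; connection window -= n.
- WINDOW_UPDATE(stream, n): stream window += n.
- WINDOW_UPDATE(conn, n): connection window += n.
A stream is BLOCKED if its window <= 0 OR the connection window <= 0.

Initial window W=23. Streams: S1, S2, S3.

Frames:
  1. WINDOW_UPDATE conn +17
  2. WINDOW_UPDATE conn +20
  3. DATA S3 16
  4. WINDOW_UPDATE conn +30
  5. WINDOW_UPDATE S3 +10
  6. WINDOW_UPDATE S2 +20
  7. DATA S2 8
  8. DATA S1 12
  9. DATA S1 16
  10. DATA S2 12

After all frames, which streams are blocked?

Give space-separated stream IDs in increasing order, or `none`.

Op 1: conn=40 S1=23 S2=23 S3=23 blocked=[]
Op 2: conn=60 S1=23 S2=23 S3=23 blocked=[]
Op 3: conn=44 S1=23 S2=23 S3=7 blocked=[]
Op 4: conn=74 S1=23 S2=23 S3=7 blocked=[]
Op 5: conn=74 S1=23 S2=23 S3=17 blocked=[]
Op 6: conn=74 S1=23 S2=43 S3=17 blocked=[]
Op 7: conn=66 S1=23 S2=35 S3=17 blocked=[]
Op 8: conn=54 S1=11 S2=35 S3=17 blocked=[]
Op 9: conn=38 S1=-5 S2=35 S3=17 blocked=[1]
Op 10: conn=26 S1=-5 S2=23 S3=17 blocked=[1]

Answer: S1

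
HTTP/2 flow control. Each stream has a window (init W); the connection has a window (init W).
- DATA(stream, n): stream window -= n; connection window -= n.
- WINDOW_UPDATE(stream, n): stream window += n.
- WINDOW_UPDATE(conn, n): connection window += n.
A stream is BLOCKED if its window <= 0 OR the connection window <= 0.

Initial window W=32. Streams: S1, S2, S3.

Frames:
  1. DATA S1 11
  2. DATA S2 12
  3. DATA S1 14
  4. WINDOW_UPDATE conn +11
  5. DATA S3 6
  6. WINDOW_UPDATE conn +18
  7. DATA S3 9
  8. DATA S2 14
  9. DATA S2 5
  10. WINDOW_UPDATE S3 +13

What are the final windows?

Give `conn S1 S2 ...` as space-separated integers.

Op 1: conn=21 S1=21 S2=32 S3=32 blocked=[]
Op 2: conn=9 S1=21 S2=20 S3=32 blocked=[]
Op 3: conn=-5 S1=7 S2=20 S3=32 blocked=[1, 2, 3]
Op 4: conn=6 S1=7 S2=20 S3=32 blocked=[]
Op 5: conn=0 S1=7 S2=20 S3=26 blocked=[1, 2, 3]
Op 6: conn=18 S1=7 S2=20 S3=26 blocked=[]
Op 7: conn=9 S1=7 S2=20 S3=17 blocked=[]
Op 8: conn=-5 S1=7 S2=6 S3=17 blocked=[1, 2, 3]
Op 9: conn=-10 S1=7 S2=1 S3=17 blocked=[1, 2, 3]
Op 10: conn=-10 S1=7 S2=1 S3=30 blocked=[1, 2, 3]

Answer: -10 7 1 30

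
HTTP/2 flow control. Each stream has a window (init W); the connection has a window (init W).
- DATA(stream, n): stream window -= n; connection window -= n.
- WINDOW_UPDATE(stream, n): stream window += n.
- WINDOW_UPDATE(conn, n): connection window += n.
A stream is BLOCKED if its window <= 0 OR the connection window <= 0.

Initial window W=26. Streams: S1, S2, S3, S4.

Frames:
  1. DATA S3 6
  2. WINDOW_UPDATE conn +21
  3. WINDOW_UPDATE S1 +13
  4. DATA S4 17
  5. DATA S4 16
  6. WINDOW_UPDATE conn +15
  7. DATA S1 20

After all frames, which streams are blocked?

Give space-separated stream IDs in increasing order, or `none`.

Op 1: conn=20 S1=26 S2=26 S3=20 S4=26 blocked=[]
Op 2: conn=41 S1=26 S2=26 S3=20 S4=26 blocked=[]
Op 3: conn=41 S1=39 S2=26 S3=20 S4=26 blocked=[]
Op 4: conn=24 S1=39 S2=26 S3=20 S4=9 blocked=[]
Op 5: conn=8 S1=39 S2=26 S3=20 S4=-7 blocked=[4]
Op 6: conn=23 S1=39 S2=26 S3=20 S4=-7 blocked=[4]
Op 7: conn=3 S1=19 S2=26 S3=20 S4=-7 blocked=[4]

Answer: S4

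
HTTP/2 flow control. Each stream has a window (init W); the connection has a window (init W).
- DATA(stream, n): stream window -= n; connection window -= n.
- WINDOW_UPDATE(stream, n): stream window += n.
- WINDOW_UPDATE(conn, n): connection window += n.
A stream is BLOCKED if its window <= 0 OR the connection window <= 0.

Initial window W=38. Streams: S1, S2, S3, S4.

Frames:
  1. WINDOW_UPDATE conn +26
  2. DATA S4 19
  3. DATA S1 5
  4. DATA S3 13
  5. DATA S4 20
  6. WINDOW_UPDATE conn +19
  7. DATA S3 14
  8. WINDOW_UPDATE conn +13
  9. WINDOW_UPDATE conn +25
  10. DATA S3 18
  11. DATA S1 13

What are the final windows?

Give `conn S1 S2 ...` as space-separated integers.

Op 1: conn=64 S1=38 S2=38 S3=38 S4=38 blocked=[]
Op 2: conn=45 S1=38 S2=38 S3=38 S4=19 blocked=[]
Op 3: conn=40 S1=33 S2=38 S3=38 S4=19 blocked=[]
Op 4: conn=27 S1=33 S2=38 S3=25 S4=19 blocked=[]
Op 5: conn=7 S1=33 S2=38 S3=25 S4=-1 blocked=[4]
Op 6: conn=26 S1=33 S2=38 S3=25 S4=-1 blocked=[4]
Op 7: conn=12 S1=33 S2=38 S3=11 S4=-1 blocked=[4]
Op 8: conn=25 S1=33 S2=38 S3=11 S4=-1 blocked=[4]
Op 9: conn=50 S1=33 S2=38 S3=11 S4=-1 blocked=[4]
Op 10: conn=32 S1=33 S2=38 S3=-7 S4=-1 blocked=[3, 4]
Op 11: conn=19 S1=20 S2=38 S3=-7 S4=-1 blocked=[3, 4]

Answer: 19 20 38 -7 -1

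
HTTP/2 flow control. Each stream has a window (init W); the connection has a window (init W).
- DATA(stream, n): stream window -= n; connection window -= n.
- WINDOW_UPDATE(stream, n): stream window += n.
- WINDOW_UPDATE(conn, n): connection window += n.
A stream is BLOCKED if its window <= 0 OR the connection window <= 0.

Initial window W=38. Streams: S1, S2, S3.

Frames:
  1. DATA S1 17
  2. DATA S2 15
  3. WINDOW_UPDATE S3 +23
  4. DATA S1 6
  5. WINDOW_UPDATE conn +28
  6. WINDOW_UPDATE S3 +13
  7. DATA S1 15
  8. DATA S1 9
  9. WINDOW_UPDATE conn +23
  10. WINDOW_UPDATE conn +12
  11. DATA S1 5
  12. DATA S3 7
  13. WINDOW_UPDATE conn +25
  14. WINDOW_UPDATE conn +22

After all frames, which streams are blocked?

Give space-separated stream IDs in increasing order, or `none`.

Op 1: conn=21 S1=21 S2=38 S3=38 blocked=[]
Op 2: conn=6 S1=21 S2=23 S3=38 blocked=[]
Op 3: conn=6 S1=21 S2=23 S3=61 blocked=[]
Op 4: conn=0 S1=15 S2=23 S3=61 blocked=[1, 2, 3]
Op 5: conn=28 S1=15 S2=23 S3=61 blocked=[]
Op 6: conn=28 S1=15 S2=23 S3=74 blocked=[]
Op 7: conn=13 S1=0 S2=23 S3=74 blocked=[1]
Op 8: conn=4 S1=-9 S2=23 S3=74 blocked=[1]
Op 9: conn=27 S1=-9 S2=23 S3=74 blocked=[1]
Op 10: conn=39 S1=-9 S2=23 S3=74 blocked=[1]
Op 11: conn=34 S1=-14 S2=23 S3=74 blocked=[1]
Op 12: conn=27 S1=-14 S2=23 S3=67 blocked=[1]
Op 13: conn=52 S1=-14 S2=23 S3=67 blocked=[1]
Op 14: conn=74 S1=-14 S2=23 S3=67 blocked=[1]

Answer: S1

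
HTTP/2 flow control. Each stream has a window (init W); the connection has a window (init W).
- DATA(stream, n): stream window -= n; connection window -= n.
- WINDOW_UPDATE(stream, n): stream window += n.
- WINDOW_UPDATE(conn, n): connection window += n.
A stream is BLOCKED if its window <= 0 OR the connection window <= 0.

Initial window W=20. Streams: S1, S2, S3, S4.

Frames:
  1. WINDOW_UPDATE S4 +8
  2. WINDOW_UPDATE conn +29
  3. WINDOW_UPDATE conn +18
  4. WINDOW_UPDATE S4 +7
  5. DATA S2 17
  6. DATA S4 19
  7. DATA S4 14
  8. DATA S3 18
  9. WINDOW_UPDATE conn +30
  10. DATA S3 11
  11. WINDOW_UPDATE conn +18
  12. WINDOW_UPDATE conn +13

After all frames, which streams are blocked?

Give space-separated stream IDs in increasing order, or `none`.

Answer: S3

Derivation:
Op 1: conn=20 S1=20 S2=20 S3=20 S4=28 blocked=[]
Op 2: conn=49 S1=20 S2=20 S3=20 S4=28 blocked=[]
Op 3: conn=67 S1=20 S2=20 S3=20 S4=28 blocked=[]
Op 4: conn=67 S1=20 S2=20 S3=20 S4=35 blocked=[]
Op 5: conn=50 S1=20 S2=3 S3=20 S4=35 blocked=[]
Op 6: conn=31 S1=20 S2=3 S3=20 S4=16 blocked=[]
Op 7: conn=17 S1=20 S2=3 S3=20 S4=2 blocked=[]
Op 8: conn=-1 S1=20 S2=3 S3=2 S4=2 blocked=[1, 2, 3, 4]
Op 9: conn=29 S1=20 S2=3 S3=2 S4=2 blocked=[]
Op 10: conn=18 S1=20 S2=3 S3=-9 S4=2 blocked=[3]
Op 11: conn=36 S1=20 S2=3 S3=-9 S4=2 blocked=[3]
Op 12: conn=49 S1=20 S2=3 S3=-9 S4=2 blocked=[3]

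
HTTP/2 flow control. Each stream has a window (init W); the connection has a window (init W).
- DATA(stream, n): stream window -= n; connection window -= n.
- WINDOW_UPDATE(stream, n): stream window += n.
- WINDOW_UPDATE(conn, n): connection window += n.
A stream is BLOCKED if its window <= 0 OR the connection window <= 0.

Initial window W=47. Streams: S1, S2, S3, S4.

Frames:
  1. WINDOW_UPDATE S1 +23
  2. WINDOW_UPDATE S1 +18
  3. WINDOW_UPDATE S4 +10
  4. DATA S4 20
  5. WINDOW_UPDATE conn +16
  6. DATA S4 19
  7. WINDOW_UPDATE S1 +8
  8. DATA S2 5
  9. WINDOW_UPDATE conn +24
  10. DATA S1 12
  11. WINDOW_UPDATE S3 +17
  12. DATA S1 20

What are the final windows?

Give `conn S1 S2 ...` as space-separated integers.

Answer: 11 64 42 64 18

Derivation:
Op 1: conn=47 S1=70 S2=47 S3=47 S4=47 blocked=[]
Op 2: conn=47 S1=88 S2=47 S3=47 S4=47 blocked=[]
Op 3: conn=47 S1=88 S2=47 S3=47 S4=57 blocked=[]
Op 4: conn=27 S1=88 S2=47 S3=47 S4=37 blocked=[]
Op 5: conn=43 S1=88 S2=47 S3=47 S4=37 blocked=[]
Op 6: conn=24 S1=88 S2=47 S3=47 S4=18 blocked=[]
Op 7: conn=24 S1=96 S2=47 S3=47 S4=18 blocked=[]
Op 8: conn=19 S1=96 S2=42 S3=47 S4=18 blocked=[]
Op 9: conn=43 S1=96 S2=42 S3=47 S4=18 blocked=[]
Op 10: conn=31 S1=84 S2=42 S3=47 S4=18 blocked=[]
Op 11: conn=31 S1=84 S2=42 S3=64 S4=18 blocked=[]
Op 12: conn=11 S1=64 S2=42 S3=64 S4=18 blocked=[]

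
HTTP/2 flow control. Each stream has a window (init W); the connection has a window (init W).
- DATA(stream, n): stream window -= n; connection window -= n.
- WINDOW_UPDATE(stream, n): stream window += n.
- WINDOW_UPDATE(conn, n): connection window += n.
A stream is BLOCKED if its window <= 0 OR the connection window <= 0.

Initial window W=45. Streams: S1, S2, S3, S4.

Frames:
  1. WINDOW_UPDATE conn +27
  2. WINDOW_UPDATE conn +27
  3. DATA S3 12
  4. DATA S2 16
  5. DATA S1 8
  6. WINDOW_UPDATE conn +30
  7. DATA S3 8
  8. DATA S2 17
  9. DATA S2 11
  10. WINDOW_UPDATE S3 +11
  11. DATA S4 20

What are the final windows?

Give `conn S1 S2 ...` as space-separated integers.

Answer: 37 37 1 36 25

Derivation:
Op 1: conn=72 S1=45 S2=45 S3=45 S4=45 blocked=[]
Op 2: conn=99 S1=45 S2=45 S3=45 S4=45 blocked=[]
Op 3: conn=87 S1=45 S2=45 S3=33 S4=45 blocked=[]
Op 4: conn=71 S1=45 S2=29 S3=33 S4=45 blocked=[]
Op 5: conn=63 S1=37 S2=29 S3=33 S4=45 blocked=[]
Op 6: conn=93 S1=37 S2=29 S3=33 S4=45 blocked=[]
Op 7: conn=85 S1=37 S2=29 S3=25 S4=45 blocked=[]
Op 8: conn=68 S1=37 S2=12 S3=25 S4=45 blocked=[]
Op 9: conn=57 S1=37 S2=1 S3=25 S4=45 blocked=[]
Op 10: conn=57 S1=37 S2=1 S3=36 S4=45 blocked=[]
Op 11: conn=37 S1=37 S2=1 S3=36 S4=25 blocked=[]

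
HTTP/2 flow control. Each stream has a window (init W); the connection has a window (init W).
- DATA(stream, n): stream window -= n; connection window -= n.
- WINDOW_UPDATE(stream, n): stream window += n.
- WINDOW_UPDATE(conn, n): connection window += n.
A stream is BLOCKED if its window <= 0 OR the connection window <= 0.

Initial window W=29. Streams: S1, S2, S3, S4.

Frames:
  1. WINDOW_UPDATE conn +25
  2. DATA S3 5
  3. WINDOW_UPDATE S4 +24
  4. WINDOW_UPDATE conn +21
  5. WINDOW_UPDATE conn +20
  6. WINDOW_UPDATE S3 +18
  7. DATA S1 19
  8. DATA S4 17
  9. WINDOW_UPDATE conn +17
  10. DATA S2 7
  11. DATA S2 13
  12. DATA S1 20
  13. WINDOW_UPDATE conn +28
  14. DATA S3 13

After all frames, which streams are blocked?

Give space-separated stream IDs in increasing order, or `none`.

Answer: S1

Derivation:
Op 1: conn=54 S1=29 S2=29 S3=29 S4=29 blocked=[]
Op 2: conn=49 S1=29 S2=29 S3=24 S4=29 blocked=[]
Op 3: conn=49 S1=29 S2=29 S3=24 S4=53 blocked=[]
Op 4: conn=70 S1=29 S2=29 S3=24 S4=53 blocked=[]
Op 5: conn=90 S1=29 S2=29 S3=24 S4=53 blocked=[]
Op 6: conn=90 S1=29 S2=29 S3=42 S4=53 blocked=[]
Op 7: conn=71 S1=10 S2=29 S3=42 S4=53 blocked=[]
Op 8: conn=54 S1=10 S2=29 S3=42 S4=36 blocked=[]
Op 9: conn=71 S1=10 S2=29 S3=42 S4=36 blocked=[]
Op 10: conn=64 S1=10 S2=22 S3=42 S4=36 blocked=[]
Op 11: conn=51 S1=10 S2=9 S3=42 S4=36 blocked=[]
Op 12: conn=31 S1=-10 S2=9 S3=42 S4=36 blocked=[1]
Op 13: conn=59 S1=-10 S2=9 S3=42 S4=36 blocked=[1]
Op 14: conn=46 S1=-10 S2=9 S3=29 S4=36 blocked=[1]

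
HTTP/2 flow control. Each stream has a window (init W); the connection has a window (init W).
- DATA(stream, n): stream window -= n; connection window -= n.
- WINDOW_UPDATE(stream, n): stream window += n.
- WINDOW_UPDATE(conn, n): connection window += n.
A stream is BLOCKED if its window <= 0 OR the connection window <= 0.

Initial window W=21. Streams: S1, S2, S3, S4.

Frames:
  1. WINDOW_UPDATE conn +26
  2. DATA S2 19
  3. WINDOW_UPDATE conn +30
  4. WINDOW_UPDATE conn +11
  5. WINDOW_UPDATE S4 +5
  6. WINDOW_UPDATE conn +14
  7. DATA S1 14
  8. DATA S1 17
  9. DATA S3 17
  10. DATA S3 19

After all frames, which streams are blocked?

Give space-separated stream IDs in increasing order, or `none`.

Answer: S1 S3

Derivation:
Op 1: conn=47 S1=21 S2=21 S3=21 S4=21 blocked=[]
Op 2: conn=28 S1=21 S2=2 S3=21 S4=21 blocked=[]
Op 3: conn=58 S1=21 S2=2 S3=21 S4=21 blocked=[]
Op 4: conn=69 S1=21 S2=2 S3=21 S4=21 blocked=[]
Op 5: conn=69 S1=21 S2=2 S3=21 S4=26 blocked=[]
Op 6: conn=83 S1=21 S2=2 S3=21 S4=26 blocked=[]
Op 7: conn=69 S1=7 S2=2 S3=21 S4=26 blocked=[]
Op 8: conn=52 S1=-10 S2=2 S3=21 S4=26 blocked=[1]
Op 9: conn=35 S1=-10 S2=2 S3=4 S4=26 blocked=[1]
Op 10: conn=16 S1=-10 S2=2 S3=-15 S4=26 blocked=[1, 3]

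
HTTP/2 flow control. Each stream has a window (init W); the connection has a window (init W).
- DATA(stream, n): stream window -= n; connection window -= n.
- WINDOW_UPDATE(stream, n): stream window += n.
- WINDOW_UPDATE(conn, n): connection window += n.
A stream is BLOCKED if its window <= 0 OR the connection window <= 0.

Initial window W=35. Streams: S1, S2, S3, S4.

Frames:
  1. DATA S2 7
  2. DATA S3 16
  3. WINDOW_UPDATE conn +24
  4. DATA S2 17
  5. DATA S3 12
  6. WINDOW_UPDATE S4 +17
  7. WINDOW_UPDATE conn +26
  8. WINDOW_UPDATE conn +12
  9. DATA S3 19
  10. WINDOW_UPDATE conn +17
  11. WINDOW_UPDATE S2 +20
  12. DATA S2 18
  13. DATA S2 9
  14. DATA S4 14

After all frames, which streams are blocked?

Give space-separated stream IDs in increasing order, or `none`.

Op 1: conn=28 S1=35 S2=28 S3=35 S4=35 blocked=[]
Op 2: conn=12 S1=35 S2=28 S3=19 S4=35 blocked=[]
Op 3: conn=36 S1=35 S2=28 S3=19 S4=35 blocked=[]
Op 4: conn=19 S1=35 S2=11 S3=19 S4=35 blocked=[]
Op 5: conn=7 S1=35 S2=11 S3=7 S4=35 blocked=[]
Op 6: conn=7 S1=35 S2=11 S3=7 S4=52 blocked=[]
Op 7: conn=33 S1=35 S2=11 S3=7 S4=52 blocked=[]
Op 8: conn=45 S1=35 S2=11 S3=7 S4=52 blocked=[]
Op 9: conn=26 S1=35 S2=11 S3=-12 S4=52 blocked=[3]
Op 10: conn=43 S1=35 S2=11 S3=-12 S4=52 blocked=[3]
Op 11: conn=43 S1=35 S2=31 S3=-12 S4=52 blocked=[3]
Op 12: conn=25 S1=35 S2=13 S3=-12 S4=52 blocked=[3]
Op 13: conn=16 S1=35 S2=4 S3=-12 S4=52 blocked=[3]
Op 14: conn=2 S1=35 S2=4 S3=-12 S4=38 blocked=[3]

Answer: S3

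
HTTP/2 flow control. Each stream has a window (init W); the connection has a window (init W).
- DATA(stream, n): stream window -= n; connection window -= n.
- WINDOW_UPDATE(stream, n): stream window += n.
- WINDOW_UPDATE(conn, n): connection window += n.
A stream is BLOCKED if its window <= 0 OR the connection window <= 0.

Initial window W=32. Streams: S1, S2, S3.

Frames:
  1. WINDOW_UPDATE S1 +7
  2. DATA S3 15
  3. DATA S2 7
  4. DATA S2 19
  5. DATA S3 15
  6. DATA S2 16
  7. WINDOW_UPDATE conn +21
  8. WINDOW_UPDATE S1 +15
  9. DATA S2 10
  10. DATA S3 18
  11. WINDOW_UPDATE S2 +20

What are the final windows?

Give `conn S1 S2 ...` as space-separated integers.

Op 1: conn=32 S1=39 S2=32 S3=32 blocked=[]
Op 2: conn=17 S1=39 S2=32 S3=17 blocked=[]
Op 3: conn=10 S1=39 S2=25 S3=17 blocked=[]
Op 4: conn=-9 S1=39 S2=6 S3=17 blocked=[1, 2, 3]
Op 5: conn=-24 S1=39 S2=6 S3=2 blocked=[1, 2, 3]
Op 6: conn=-40 S1=39 S2=-10 S3=2 blocked=[1, 2, 3]
Op 7: conn=-19 S1=39 S2=-10 S3=2 blocked=[1, 2, 3]
Op 8: conn=-19 S1=54 S2=-10 S3=2 blocked=[1, 2, 3]
Op 9: conn=-29 S1=54 S2=-20 S3=2 blocked=[1, 2, 3]
Op 10: conn=-47 S1=54 S2=-20 S3=-16 blocked=[1, 2, 3]
Op 11: conn=-47 S1=54 S2=0 S3=-16 blocked=[1, 2, 3]

Answer: -47 54 0 -16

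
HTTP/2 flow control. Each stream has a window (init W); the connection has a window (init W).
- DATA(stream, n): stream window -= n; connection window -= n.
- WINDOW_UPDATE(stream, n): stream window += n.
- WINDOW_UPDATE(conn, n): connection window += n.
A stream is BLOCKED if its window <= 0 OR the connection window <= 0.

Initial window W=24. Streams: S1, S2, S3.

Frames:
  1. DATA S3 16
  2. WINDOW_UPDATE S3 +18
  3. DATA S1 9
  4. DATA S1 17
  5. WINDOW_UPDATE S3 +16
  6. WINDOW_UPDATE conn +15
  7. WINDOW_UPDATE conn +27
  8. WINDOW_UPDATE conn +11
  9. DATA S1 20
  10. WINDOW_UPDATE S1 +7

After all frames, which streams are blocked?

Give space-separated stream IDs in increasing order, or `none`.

Answer: S1

Derivation:
Op 1: conn=8 S1=24 S2=24 S3=8 blocked=[]
Op 2: conn=8 S1=24 S2=24 S3=26 blocked=[]
Op 3: conn=-1 S1=15 S2=24 S3=26 blocked=[1, 2, 3]
Op 4: conn=-18 S1=-2 S2=24 S3=26 blocked=[1, 2, 3]
Op 5: conn=-18 S1=-2 S2=24 S3=42 blocked=[1, 2, 3]
Op 6: conn=-3 S1=-2 S2=24 S3=42 blocked=[1, 2, 3]
Op 7: conn=24 S1=-2 S2=24 S3=42 blocked=[1]
Op 8: conn=35 S1=-2 S2=24 S3=42 blocked=[1]
Op 9: conn=15 S1=-22 S2=24 S3=42 blocked=[1]
Op 10: conn=15 S1=-15 S2=24 S3=42 blocked=[1]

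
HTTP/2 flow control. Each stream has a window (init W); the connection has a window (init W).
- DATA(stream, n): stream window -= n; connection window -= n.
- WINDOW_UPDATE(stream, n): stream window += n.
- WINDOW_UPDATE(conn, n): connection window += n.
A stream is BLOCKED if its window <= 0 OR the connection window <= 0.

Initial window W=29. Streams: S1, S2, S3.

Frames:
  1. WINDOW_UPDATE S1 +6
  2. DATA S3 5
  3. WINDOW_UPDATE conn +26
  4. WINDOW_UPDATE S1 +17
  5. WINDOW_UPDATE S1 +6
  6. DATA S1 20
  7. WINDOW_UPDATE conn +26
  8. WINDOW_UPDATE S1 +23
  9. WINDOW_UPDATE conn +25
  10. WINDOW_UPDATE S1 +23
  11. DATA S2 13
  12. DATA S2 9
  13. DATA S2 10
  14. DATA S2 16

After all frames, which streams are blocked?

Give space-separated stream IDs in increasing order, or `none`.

Answer: S2

Derivation:
Op 1: conn=29 S1=35 S2=29 S3=29 blocked=[]
Op 2: conn=24 S1=35 S2=29 S3=24 blocked=[]
Op 3: conn=50 S1=35 S2=29 S3=24 blocked=[]
Op 4: conn=50 S1=52 S2=29 S3=24 blocked=[]
Op 5: conn=50 S1=58 S2=29 S3=24 blocked=[]
Op 6: conn=30 S1=38 S2=29 S3=24 blocked=[]
Op 7: conn=56 S1=38 S2=29 S3=24 blocked=[]
Op 8: conn=56 S1=61 S2=29 S3=24 blocked=[]
Op 9: conn=81 S1=61 S2=29 S3=24 blocked=[]
Op 10: conn=81 S1=84 S2=29 S3=24 blocked=[]
Op 11: conn=68 S1=84 S2=16 S3=24 blocked=[]
Op 12: conn=59 S1=84 S2=7 S3=24 blocked=[]
Op 13: conn=49 S1=84 S2=-3 S3=24 blocked=[2]
Op 14: conn=33 S1=84 S2=-19 S3=24 blocked=[2]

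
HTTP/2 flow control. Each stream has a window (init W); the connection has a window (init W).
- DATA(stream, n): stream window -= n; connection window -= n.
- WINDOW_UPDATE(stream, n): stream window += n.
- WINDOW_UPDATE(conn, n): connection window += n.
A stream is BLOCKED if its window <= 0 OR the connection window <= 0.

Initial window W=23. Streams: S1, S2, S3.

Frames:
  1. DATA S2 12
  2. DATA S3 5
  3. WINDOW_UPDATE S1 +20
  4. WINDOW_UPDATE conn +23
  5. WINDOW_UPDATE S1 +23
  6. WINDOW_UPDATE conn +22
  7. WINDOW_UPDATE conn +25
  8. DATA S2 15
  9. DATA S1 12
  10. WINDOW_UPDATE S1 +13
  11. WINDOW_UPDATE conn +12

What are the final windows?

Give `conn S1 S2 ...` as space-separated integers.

Op 1: conn=11 S1=23 S2=11 S3=23 blocked=[]
Op 2: conn=6 S1=23 S2=11 S3=18 blocked=[]
Op 3: conn=6 S1=43 S2=11 S3=18 blocked=[]
Op 4: conn=29 S1=43 S2=11 S3=18 blocked=[]
Op 5: conn=29 S1=66 S2=11 S3=18 blocked=[]
Op 6: conn=51 S1=66 S2=11 S3=18 blocked=[]
Op 7: conn=76 S1=66 S2=11 S3=18 blocked=[]
Op 8: conn=61 S1=66 S2=-4 S3=18 blocked=[2]
Op 9: conn=49 S1=54 S2=-4 S3=18 blocked=[2]
Op 10: conn=49 S1=67 S2=-4 S3=18 blocked=[2]
Op 11: conn=61 S1=67 S2=-4 S3=18 blocked=[2]

Answer: 61 67 -4 18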